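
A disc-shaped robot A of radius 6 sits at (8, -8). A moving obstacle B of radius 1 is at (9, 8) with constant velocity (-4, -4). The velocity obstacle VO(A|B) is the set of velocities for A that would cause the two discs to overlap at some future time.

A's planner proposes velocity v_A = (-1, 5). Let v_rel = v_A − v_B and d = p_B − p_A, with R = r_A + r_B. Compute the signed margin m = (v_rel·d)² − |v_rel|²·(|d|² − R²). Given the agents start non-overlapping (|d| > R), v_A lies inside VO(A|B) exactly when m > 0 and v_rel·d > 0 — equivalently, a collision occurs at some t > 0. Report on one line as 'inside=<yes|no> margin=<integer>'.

d = (1, 16),  |d|² = 257;  R = 6+1 = 7,  c = 257−7² = 208
v_rel = (3, 9),  |v_rel|² = 90;  v_rel·d = (3)·(1) + (9)·(16) = 147
90·t² − 294·t + 208 = 0  ⇒  m = 147² − 90·208 = 2889
m = 2889 > 0,  v_rel·d = 147 > 0  ⇒  inside

inside=yes margin=2889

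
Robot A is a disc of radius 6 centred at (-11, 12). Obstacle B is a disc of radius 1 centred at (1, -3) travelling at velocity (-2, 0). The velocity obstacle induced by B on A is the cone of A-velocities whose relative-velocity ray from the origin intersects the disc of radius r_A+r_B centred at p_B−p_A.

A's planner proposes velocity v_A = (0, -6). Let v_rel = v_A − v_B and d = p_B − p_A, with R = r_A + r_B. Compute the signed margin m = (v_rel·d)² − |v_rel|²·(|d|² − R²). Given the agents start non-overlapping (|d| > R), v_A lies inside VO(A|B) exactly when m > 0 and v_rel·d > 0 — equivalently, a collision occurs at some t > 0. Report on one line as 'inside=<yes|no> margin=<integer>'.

d = (12, -15),  |d|² = 369;  R = 6+1 = 7,  c = 369−7² = 320
v_rel = (2, -6),  |v_rel|² = 40;  v_rel·d = (2)·(12) + (-6)·(-15) = 114
40·t² − 228·t + 320 = 0  ⇒  m = 114² − 40·320 = 196
m = 196 > 0,  v_rel·d = 114 > 0  ⇒  inside

inside=yes margin=196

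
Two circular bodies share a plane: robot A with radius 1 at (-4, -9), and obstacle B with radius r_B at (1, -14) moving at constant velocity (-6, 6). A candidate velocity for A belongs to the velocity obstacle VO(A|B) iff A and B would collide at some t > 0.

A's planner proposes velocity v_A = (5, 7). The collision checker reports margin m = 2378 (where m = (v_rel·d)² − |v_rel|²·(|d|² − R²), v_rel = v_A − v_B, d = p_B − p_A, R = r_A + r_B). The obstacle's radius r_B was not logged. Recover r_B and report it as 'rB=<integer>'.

m = 2378
d = (5, -5);  v_rel = (11, 1),  |v_rel|² = 122
v_rel×d = (11)·(-5) − (1)·(5) = -60
since m = R²·122 − (-60)²:  R² = (3600 + 2378) / 122 = 49
R = √49 = 7  ⇒  r_B = 7 − 1 = 6

rB=6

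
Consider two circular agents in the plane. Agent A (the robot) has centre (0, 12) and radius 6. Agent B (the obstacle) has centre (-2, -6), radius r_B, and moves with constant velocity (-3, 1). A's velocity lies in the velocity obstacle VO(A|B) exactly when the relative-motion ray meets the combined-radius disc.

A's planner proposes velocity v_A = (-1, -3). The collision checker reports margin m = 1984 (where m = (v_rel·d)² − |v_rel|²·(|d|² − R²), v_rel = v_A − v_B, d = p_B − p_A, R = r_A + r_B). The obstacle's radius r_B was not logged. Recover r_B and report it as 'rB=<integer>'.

m = 1984
d = (-2, -18);  v_rel = (2, -4),  |v_rel|² = 20
v_rel×d = (2)·(-18) − (-4)·(-2) = -44
since m = R²·20 − (-44)²:  R² = (1936 + 1984) / 20 = 196
R = √196 = 14  ⇒  r_B = 14 − 6 = 8

rB=8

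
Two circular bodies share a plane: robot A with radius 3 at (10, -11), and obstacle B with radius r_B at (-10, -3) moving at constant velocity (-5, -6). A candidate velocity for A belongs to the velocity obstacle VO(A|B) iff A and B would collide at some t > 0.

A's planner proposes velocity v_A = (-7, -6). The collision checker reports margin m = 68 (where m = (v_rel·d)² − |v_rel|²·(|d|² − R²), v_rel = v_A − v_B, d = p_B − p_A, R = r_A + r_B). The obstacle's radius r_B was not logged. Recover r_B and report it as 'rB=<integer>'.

m = 68
d = (-20, 8);  v_rel = (-2, 0),  |v_rel|² = 4
v_rel×d = (-2)·(8) − (0)·(-20) = -16
since m = R²·4 − (-16)²:  R² = (256 + 68) / 4 = 81
R = √81 = 9  ⇒  r_B = 9 − 3 = 6

rB=6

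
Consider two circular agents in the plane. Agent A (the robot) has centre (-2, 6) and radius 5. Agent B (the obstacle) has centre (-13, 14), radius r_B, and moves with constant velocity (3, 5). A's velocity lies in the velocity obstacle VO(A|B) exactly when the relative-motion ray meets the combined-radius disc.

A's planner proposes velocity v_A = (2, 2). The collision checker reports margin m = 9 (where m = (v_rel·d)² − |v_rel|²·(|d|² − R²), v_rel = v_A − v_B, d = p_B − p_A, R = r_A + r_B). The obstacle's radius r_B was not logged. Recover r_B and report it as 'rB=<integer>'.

m = 9
d = (-11, 8);  v_rel = (-1, -3),  |v_rel|² = 10
v_rel×d = (-1)·(8) − (-3)·(-11) = -41
since m = R²·10 − (-41)²:  R² = (1681 + 9) / 10 = 169
R = √169 = 13  ⇒  r_B = 13 − 5 = 8

rB=8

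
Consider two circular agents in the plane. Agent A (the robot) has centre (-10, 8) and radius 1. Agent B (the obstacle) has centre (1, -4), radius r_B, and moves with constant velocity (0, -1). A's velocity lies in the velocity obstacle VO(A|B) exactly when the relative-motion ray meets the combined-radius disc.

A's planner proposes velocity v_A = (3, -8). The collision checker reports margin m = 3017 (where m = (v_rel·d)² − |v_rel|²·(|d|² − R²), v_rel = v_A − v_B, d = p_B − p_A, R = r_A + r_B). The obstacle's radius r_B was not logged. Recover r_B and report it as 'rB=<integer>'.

m = 3017
d = (11, -12);  v_rel = (3, -7),  |v_rel|² = 58
v_rel×d = (3)·(-12) − (-7)·(11) = 41
since m = R²·58 − 41²:  R² = (1681 + 3017) / 58 = 81
R = √81 = 9  ⇒  r_B = 9 − 1 = 8

rB=8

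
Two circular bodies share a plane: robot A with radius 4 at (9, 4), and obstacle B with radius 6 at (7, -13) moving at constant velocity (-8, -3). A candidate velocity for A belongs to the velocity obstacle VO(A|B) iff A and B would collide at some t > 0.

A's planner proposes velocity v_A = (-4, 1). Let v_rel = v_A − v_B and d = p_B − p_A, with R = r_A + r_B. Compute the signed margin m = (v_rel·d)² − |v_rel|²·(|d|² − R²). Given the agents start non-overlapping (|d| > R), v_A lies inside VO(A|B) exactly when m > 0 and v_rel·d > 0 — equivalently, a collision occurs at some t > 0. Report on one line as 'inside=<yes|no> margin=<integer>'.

d = (-2, -17),  |d|² = 293;  R = 4+6 = 10,  c = 293−10² = 193
v_rel = (4, 4),  |v_rel|² = 32;  v_rel·d = (4)·(-2) + (4)·(-17) = -76
32·t² + 152·t + 193 = 0  ⇒  m = (-76)² − 32·193 = -400
m = -400 < 0,  v_rel·d = -76 < 0  ⇒  outside

inside=no margin=-400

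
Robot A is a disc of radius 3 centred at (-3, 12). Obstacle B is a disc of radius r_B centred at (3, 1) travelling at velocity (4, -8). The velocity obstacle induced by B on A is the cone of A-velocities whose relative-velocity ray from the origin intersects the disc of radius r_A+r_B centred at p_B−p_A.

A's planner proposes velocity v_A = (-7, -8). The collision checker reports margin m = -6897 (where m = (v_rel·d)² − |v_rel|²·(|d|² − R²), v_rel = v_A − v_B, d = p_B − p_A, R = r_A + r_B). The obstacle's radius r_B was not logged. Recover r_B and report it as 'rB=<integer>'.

m = -6897
d = (6, -11);  v_rel = (-11, 0),  |v_rel|² = 121
v_rel×d = (-11)·(-11) − (0)·(6) = 121
since m = R²·121 − 121²:  R² = (14641 + -6897) / 121 = 64
R = √64 = 8  ⇒  r_B = 8 − 3 = 5

rB=5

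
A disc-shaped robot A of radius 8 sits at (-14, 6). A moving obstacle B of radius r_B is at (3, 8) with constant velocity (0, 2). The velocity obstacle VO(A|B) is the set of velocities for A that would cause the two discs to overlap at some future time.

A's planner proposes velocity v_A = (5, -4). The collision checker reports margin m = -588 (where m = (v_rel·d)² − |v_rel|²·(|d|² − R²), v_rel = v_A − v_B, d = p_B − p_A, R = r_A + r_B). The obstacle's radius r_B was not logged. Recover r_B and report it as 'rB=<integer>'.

m = -588
d = (17, 2);  v_rel = (5, -6),  |v_rel|² = 61
v_rel×d = (5)·(2) − (-6)·(17) = 112
since m = R²·61 − 112²:  R² = (12544 + -588) / 61 = 196
R = √196 = 14  ⇒  r_B = 14 − 8 = 6

rB=6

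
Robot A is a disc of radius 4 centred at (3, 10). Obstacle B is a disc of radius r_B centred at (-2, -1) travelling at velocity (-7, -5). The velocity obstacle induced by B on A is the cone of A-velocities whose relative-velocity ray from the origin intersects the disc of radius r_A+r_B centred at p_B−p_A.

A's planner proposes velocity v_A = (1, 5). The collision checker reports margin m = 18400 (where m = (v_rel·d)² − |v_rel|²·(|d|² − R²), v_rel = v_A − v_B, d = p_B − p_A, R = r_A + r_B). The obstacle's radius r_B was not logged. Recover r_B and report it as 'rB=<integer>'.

m = 18400
d = (-5, -11);  v_rel = (8, 10),  |v_rel|² = 164
v_rel×d = (8)·(-11) − (10)·(-5) = -38
since m = R²·164 − (-38)²:  R² = (1444 + 18400) / 164 = 121
R = √121 = 11  ⇒  r_B = 11 − 4 = 7

rB=7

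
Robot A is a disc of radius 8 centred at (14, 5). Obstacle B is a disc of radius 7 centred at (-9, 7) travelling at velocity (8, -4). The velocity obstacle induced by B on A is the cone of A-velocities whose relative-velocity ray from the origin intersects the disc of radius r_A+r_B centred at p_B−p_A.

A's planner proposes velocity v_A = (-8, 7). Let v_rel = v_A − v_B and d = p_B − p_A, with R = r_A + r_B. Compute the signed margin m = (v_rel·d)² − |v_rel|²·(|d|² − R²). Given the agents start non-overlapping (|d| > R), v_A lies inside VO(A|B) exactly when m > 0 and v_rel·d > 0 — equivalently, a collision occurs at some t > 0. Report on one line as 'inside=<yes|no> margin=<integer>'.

d = (-23, 2),  |d|² = 533;  R = 8+7 = 15,  c = 533−15² = 308
v_rel = (-16, 11),  |v_rel|² = 377;  v_rel·d = (-16)·(-23) + (11)·(2) = 390
377·t² − 780·t + 308 = 0  ⇒  m = 390² − 377·308 = 35984
m = 35984 > 0,  v_rel·d = 390 > 0  ⇒  inside

inside=yes margin=35984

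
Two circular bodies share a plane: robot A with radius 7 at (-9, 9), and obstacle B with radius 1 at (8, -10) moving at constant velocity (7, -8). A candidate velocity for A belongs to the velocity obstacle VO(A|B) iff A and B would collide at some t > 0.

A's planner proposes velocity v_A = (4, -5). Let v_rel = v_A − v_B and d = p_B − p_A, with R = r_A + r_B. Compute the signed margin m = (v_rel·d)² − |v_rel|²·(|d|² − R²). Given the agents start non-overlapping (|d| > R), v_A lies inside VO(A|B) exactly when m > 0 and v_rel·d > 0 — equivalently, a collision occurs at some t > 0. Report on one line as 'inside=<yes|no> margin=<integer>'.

d = (17, -19),  |d|² = 650;  R = 7+1 = 8,  c = 650−8² = 586
v_rel = (-3, 3),  |v_rel|² = 18;  v_rel·d = (-3)·(17) + (3)·(-19) = -108
18·t² + 216·t + 586 = 0  ⇒  m = (-108)² − 18·586 = 1116
m = 1116 > 0,  v_rel·d = -108 < 0  ⇒  outside

inside=no margin=1116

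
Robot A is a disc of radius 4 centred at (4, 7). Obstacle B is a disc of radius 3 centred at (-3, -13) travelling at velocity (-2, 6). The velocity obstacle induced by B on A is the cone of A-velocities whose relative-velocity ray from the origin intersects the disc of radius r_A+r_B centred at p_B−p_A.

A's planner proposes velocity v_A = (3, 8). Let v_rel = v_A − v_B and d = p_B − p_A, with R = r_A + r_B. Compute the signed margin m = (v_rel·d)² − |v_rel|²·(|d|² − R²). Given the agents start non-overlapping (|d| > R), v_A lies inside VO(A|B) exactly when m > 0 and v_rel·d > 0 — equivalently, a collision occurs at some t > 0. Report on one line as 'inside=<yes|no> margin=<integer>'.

d = (-7, -20),  |d|² = 449;  R = 4+3 = 7,  c = 449−7² = 400
v_rel = (5, 2),  |v_rel|² = 29;  v_rel·d = (5)·(-7) + (2)·(-20) = -75
29·t² + 150·t + 400 = 0  ⇒  m = (-75)² − 29·400 = -5975
m = -5975 < 0,  v_rel·d = -75 < 0  ⇒  outside

inside=no margin=-5975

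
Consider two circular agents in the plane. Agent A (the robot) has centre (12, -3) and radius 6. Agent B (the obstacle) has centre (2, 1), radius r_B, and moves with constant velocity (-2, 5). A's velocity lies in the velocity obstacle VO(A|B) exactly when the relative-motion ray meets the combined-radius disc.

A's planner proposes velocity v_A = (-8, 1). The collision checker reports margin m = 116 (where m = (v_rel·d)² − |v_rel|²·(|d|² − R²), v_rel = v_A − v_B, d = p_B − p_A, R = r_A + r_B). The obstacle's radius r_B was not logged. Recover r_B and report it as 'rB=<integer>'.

m = 116
d = (-10, 4);  v_rel = (-6, -4),  |v_rel|² = 52
v_rel×d = (-6)·(4) − (-4)·(-10) = -64
since m = R²·52 − (-64)²:  R² = (4096 + 116) / 52 = 81
R = √81 = 9  ⇒  r_B = 9 − 6 = 3

rB=3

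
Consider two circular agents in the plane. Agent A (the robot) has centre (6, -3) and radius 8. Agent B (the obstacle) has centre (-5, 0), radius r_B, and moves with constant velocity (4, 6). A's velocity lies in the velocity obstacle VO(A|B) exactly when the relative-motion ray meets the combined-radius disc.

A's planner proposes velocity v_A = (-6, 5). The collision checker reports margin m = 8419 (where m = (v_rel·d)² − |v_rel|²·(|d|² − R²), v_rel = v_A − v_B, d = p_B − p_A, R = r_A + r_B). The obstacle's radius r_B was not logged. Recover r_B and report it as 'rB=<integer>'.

m = 8419
d = (-11, 3);  v_rel = (-10, -1),  |v_rel|² = 101
v_rel×d = (-10)·(3) − (-1)·(-11) = -41
since m = R²·101 − (-41)²:  R² = (1681 + 8419) / 101 = 100
R = √100 = 10  ⇒  r_B = 10 − 8 = 2

rB=2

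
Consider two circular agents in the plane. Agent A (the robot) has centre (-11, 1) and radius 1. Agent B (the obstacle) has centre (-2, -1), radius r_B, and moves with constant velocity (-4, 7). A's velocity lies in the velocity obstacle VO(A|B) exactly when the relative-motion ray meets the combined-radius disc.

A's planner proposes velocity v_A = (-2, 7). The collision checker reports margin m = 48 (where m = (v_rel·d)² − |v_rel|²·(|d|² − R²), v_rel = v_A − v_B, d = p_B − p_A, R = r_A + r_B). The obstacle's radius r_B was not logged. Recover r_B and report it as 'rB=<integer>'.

m = 48
d = (9, -2);  v_rel = (2, 0),  |v_rel|² = 4
v_rel×d = (2)·(-2) − (0)·(9) = -4
since m = R²·4 − (-4)²:  R² = (16 + 48) / 4 = 16
R = √16 = 4  ⇒  r_B = 4 − 1 = 3

rB=3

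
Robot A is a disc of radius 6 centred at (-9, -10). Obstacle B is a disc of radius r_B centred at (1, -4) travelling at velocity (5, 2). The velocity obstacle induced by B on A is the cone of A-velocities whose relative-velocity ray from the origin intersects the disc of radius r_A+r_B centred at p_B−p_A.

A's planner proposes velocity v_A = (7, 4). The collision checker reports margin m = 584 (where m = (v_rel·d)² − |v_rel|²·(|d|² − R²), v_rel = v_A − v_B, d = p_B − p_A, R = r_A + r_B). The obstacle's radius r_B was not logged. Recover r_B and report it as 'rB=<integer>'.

m = 584
d = (10, 6);  v_rel = (2, 2),  |v_rel|² = 8
v_rel×d = (2)·(6) − (2)·(10) = -8
since m = R²·8 − (-8)²:  R² = (64 + 584) / 8 = 81
R = √81 = 9  ⇒  r_B = 9 − 6 = 3

rB=3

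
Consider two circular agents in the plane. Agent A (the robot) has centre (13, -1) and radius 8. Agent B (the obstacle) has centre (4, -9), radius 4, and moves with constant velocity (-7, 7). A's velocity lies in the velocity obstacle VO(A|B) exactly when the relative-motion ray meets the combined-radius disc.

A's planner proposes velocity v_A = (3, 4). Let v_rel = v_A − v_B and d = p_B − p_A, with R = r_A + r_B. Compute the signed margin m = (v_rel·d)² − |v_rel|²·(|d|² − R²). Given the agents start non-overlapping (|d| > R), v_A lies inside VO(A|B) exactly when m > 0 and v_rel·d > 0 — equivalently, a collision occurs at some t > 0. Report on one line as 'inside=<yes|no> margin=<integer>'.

d = (-9, -8),  |d|² = 145;  R = 8+4 = 12,  c = 145−12² = 1
v_rel = (10, -3),  |v_rel|² = 109;  v_rel·d = (10)·(-9) + (-3)·(-8) = -66
109·t² + 132·t + 1 = 0  ⇒  m = (-66)² − 109·1 = 4247
m = 4247 > 0,  v_rel·d = -66 < 0  ⇒  outside

inside=no margin=4247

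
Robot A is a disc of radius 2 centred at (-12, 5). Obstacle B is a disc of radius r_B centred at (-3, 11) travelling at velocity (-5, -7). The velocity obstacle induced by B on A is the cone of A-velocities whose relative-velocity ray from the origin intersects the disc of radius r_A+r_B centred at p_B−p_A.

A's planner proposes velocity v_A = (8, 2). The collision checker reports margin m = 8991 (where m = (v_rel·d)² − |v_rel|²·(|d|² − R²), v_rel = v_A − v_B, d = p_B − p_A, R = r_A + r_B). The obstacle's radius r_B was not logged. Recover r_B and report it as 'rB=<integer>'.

m = 8991
d = (9, 6);  v_rel = (13, 9),  |v_rel|² = 250
v_rel×d = (13)·(6) − (9)·(9) = -3
since m = R²·250 − (-3)²:  R² = (9 + 8991) / 250 = 36
R = √36 = 6  ⇒  r_B = 6 − 2 = 4

rB=4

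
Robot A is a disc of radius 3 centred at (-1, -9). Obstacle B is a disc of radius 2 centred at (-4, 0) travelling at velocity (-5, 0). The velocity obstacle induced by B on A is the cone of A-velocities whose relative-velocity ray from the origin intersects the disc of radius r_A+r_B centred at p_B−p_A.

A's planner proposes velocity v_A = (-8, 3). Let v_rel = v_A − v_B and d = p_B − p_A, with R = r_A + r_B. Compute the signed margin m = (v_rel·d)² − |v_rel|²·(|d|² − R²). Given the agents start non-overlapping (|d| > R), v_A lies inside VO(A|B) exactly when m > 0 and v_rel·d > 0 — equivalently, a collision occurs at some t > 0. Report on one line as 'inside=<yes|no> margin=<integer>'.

d = (-3, 9),  |d|² = 90;  R = 3+2 = 5,  c = 90−5² = 65
v_rel = (-3, 3),  |v_rel|² = 18;  v_rel·d = (-3)·(-3) + (3)·(9) = 36
18·t² − 72·t + 65 = 0  ⇒  m = 36² − 18·65 = 126
m = 126 > 0,  v_rel·d = 36 > 0  ⇒  inside

inside=yes margin=126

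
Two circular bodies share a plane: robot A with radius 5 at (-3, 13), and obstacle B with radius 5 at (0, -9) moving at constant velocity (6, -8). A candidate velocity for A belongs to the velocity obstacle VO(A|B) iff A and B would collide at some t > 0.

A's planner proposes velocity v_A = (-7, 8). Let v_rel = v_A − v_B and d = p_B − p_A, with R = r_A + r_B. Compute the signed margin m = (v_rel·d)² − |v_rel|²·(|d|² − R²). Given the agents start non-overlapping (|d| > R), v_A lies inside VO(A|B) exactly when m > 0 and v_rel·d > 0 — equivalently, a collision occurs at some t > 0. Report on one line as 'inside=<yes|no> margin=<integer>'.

d = (3, -22),  |d|² = 493;  R = 5+5 = 10,  c = 493−10² = 393
v_rel = (-13, 16),  |v_rel|² = 425;  v_rel·d = (-13)·(3) + (16)·(-22) = -391
425·t² + 782·t + 393 = 0  ⇒  m = (-391)² − 425·393 = -14144
m = -14144 < 0,  v_rel·d = -391 < 0  ⇒  outside

inside=no margin=-14144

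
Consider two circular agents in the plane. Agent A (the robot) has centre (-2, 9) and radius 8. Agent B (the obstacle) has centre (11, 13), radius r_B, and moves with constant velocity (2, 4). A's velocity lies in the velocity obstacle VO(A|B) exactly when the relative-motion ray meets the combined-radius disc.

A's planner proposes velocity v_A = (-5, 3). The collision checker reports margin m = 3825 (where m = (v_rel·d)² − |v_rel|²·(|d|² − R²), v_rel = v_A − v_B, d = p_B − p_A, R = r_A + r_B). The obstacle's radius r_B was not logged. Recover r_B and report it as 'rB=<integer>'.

m = 3825
d = (13, 4);  v_rel = (-7, -1),  |v_rel|² = 50
v_rel×d = (-7)·(4) − (-1)·(13) = -15
since m = R²·50 − (-15)²:  R² = (225 + 3825) / 50 = 81
R = √81 = 9  ⇒  r_B = 9 − 8 = 1

rB=1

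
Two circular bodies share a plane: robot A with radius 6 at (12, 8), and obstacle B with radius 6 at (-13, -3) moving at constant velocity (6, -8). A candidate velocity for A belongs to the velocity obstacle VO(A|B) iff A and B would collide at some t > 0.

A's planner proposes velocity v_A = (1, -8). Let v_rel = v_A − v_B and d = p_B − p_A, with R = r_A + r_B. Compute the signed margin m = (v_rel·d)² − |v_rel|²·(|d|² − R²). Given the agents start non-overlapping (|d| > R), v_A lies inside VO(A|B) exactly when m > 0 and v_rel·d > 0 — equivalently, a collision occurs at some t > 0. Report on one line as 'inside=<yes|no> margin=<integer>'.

d = (-25, -11),  |d|² = 746;  R = 6+6 = 12,  c = 746−12² = 602
v_rel = (-5, 0),  |v_rel|² = 25;  v_rel·d = (-5)·(-25) + (0)·(-11) = 125
25·t² − 250·t + 602 = 0  ⇒  m = 125² − 25·602 = 575
m = 575 > 0,  v_rel·d = 125 > 0  ⇒  inside

inside=yes margin=575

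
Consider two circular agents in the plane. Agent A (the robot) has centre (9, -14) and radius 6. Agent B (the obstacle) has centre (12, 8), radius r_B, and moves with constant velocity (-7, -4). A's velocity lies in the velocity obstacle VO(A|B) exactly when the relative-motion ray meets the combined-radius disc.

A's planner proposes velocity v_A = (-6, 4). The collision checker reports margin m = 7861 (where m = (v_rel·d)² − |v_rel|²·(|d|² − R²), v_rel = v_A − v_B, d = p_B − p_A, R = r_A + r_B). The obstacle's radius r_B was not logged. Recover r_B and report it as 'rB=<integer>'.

m = 7861
d = (3, 22);  v_rel = (1, 8),  |v_rel|² = 65
v_rel×d = (1)·(22) − (8)·(3) = -2
since m = R²·65 − (-2)²:  R² = (4 + 7861) / 65 = 121
R = √121 = 11  ⇒  r_B = 11 − 6 = 5

rB=5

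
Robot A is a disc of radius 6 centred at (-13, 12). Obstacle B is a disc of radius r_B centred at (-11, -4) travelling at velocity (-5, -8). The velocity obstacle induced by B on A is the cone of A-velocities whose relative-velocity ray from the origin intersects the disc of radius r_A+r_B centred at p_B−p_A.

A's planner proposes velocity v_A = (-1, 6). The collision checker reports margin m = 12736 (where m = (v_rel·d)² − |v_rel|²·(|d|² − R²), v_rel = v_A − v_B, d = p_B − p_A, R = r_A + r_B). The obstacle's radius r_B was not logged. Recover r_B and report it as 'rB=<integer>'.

m = 12736
d = (2, -16);  v_rel = (4, 14),  |v_rel|² = 212
v_rel×d = (4)·(-16) − (14)·(2) = -92
since m = R²·212 − (-92)²:  R² = (8464 + 12736) / 212 = 100
R = √100 = 10  ⇒  r_B = 10 − 6 = 4

rB=4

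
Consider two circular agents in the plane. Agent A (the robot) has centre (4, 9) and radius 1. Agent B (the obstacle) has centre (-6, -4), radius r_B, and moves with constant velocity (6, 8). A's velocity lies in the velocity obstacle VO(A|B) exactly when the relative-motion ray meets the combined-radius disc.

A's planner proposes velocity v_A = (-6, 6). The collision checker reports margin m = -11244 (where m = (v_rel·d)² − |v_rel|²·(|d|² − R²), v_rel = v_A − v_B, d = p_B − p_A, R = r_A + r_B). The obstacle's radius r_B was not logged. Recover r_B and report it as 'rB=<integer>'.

m = -11244
d = (-10, -13);  v_rel = (-12, -2),  |v_rel|² = 148
v_rel×d = (-12)·(-13) − (-2)·(-10) = 136
since m = R²·148 − 136²:  R² = (18496 + -11244) / 148 = 49
R = √49 = 7  ⇒  r_B = 7 − 1 = 6

rB=6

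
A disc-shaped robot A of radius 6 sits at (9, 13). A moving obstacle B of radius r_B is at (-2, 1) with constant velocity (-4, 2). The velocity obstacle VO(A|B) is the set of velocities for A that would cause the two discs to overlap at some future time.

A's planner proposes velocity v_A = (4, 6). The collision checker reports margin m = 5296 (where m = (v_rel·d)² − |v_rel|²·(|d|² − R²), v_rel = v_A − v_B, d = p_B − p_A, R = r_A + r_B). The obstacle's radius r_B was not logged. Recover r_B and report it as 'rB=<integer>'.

m = 5296
d = (-11, -12);  v_rel = (8, 4),  |v_rel|² = 80
v_rel×d = (8)·(-12) − (4)·(-11) = -52
since m = R²·80 − (-52)²:  R² = (2704 + 5296) / 80 = 100
R = √100 = 10  ⇒  r_B = 10 − 6 = 4

rB=4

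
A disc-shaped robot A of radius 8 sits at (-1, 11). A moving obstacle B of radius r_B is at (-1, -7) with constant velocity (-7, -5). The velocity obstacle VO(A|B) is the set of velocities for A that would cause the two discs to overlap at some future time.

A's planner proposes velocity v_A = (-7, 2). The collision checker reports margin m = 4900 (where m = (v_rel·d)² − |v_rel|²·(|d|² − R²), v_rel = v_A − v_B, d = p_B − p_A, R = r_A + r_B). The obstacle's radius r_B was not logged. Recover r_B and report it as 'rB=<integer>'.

m = 4900
d = (0, -18);  v_rel = (0, 7),  |v_rel|² = 49
v_rel×d = (0)·(-18) − (7)·(0) = 0
since m = R²·49 − 0²:  R² = (0 + 4900) / 49 = 100
R = √100 = 10  ⇒  r_B = 10 − 8 = 2

rB=2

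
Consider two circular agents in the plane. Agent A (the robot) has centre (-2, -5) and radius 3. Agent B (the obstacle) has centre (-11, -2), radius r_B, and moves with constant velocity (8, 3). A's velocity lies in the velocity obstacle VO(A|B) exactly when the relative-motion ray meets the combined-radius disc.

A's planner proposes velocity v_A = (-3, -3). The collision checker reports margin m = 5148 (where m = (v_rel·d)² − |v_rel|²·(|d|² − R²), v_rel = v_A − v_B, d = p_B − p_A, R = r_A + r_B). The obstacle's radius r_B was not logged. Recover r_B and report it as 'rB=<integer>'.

m = 5148
d = (-9, 3);  v_rel = (-11, -6),  |v_rel|² = 157
v_rel×d = (-11)·(3) − (-6)·(-9) = -87
since m = R²·157 − (-87)²:  R² = (7569 + 5148) / 157 = 81
R = √81 = 9  ⇒  r_B = 9 − 3 = 6

rB=6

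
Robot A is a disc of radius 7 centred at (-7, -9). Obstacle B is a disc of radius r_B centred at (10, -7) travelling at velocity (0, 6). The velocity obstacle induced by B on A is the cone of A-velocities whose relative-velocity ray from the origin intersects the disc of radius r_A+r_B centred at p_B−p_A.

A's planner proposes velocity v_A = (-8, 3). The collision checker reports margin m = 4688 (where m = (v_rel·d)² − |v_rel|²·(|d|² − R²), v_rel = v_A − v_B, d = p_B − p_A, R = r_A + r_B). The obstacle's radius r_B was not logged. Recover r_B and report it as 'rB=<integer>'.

m = 4688
d = (17, 2);  v_rel = (-8, -3),  |v_rel|² = 73
v_rel×d = (-8)·(2) − (-3)·(17) = 35
since m = R²·73 − 35²:  R² = (1225 + 4688) / 73 = 81
R = √81 = 9  ⇒  r_B = 9 − 7 = 2

rB=2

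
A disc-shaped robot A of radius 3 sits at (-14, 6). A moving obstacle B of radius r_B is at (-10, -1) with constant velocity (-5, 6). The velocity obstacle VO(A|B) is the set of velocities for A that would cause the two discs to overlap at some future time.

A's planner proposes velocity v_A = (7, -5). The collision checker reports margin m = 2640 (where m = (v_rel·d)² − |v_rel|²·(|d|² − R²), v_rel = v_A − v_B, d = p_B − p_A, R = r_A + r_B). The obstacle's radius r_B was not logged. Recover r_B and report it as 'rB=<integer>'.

m = 2640
d = (4, -7);  v_rel = (12, -11),  |v_rel|² = 265
v_rel×d = (12)·(-7) − (-11)·(4) = -40
since m = R²·265 − (-40)²:  R² = (1600 + 2640) / 265 = 16
R = √16 = 4  ⇒  r_B = 4 − 3 = 1

rB=1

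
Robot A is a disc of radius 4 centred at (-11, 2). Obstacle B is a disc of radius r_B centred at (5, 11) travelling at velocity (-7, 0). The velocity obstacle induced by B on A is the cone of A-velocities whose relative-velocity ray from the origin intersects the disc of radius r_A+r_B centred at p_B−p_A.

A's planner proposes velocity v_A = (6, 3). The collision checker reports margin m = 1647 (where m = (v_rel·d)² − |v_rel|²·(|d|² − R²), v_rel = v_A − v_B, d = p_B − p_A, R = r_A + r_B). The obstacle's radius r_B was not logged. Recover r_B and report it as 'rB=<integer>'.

m = 1647
d = (16, 9);  v_rel = (13, 3),  |v_rel|² = 178
v_rel×d = (13)·(9) − (3)·(16) = 69
since m = R²·178 − 69²:  R² = (4761 + 1647) / 178 = 36
R = √36 = 6  ⇒  r_B = 6 − 4 = 2

rB=2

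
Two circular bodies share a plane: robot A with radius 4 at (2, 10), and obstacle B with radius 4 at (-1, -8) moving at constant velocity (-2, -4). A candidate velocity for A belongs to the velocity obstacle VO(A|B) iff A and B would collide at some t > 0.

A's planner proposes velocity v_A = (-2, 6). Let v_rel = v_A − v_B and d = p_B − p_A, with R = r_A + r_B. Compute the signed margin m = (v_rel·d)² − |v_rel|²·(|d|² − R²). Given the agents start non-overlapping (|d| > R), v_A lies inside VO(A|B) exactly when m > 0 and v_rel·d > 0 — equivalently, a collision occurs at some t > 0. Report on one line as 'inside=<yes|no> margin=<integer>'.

d = (-3, -18),  |d|² = 333;  R = 4+4 = 8,  c = 333−8² = 269
v_rel = (0, 10),  |v_rel|² = 100;  v_rel·d = (0)·(-3) + (10)·(-18) = -180
100·t² + 360·t + 269 = 0  ⇒  m = (-180)² − 100·269 = 5500
m = 5500 > 0,  v_rel·d = -180 < 0  ⇒  outside

inside=no margin=5500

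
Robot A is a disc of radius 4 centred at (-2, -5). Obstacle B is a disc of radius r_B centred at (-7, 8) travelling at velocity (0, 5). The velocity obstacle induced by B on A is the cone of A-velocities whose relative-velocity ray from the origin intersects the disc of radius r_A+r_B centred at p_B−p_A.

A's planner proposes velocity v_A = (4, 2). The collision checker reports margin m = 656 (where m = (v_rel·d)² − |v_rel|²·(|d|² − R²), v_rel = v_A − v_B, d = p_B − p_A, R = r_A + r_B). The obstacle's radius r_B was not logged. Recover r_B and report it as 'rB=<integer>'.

m = 656
d = (-5, 13);  v_rel = (4, -3),  |v_rel|² = 25
v_rel×d = (4)·(13) − (-3)·(-5) = 37
since m = R²·25 − 37²:  R² = (1369 + 656) / 25 = 81
R = √81 = 9  ⇒  r_B = 9 − 4 = 5

rB=5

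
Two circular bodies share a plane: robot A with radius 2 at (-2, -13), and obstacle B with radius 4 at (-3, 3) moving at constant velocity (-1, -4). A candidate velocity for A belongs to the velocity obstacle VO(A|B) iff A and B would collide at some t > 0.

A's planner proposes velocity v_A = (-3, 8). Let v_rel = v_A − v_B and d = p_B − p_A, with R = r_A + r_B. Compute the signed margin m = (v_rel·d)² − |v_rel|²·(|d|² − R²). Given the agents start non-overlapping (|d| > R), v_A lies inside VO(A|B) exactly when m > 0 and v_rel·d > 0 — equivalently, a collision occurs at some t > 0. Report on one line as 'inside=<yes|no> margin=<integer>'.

d = (-1, 16),  |d|² = 257;  R = 2+4 = 6,  c = 257−6² = 221
v_rel = (-2, 12),  |v_rel|² = 148;  v_rel·d = (-2)·(-1) + (12)·(16) = 194
148·t² − 388·t + 221 = 0  ⇒  m = 194² − 148·221 = 4928
m = 4928 > 0,  v_rel·d = 194 > 0  ⇒  inside

inside=yes margin=4928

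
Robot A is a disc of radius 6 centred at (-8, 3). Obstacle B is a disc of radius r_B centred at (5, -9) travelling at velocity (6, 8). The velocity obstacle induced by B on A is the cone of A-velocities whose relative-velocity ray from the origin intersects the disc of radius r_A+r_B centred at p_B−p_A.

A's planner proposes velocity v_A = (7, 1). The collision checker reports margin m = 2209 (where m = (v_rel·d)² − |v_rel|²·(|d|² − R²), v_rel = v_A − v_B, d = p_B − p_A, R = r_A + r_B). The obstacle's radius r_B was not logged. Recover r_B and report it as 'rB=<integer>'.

m = 2209
d = (13, -12);  v_rel = (1, -7),  |v_rel|² = 50
v_rel×d = (1)·(-12) − (-7)·(13) = 79
since m = R²·50 − 79²:  R² = (6241 + 2209) / 50 = 169
R = √169 = 13  ⇒  r_B = 13 − 6 = 7

rB=7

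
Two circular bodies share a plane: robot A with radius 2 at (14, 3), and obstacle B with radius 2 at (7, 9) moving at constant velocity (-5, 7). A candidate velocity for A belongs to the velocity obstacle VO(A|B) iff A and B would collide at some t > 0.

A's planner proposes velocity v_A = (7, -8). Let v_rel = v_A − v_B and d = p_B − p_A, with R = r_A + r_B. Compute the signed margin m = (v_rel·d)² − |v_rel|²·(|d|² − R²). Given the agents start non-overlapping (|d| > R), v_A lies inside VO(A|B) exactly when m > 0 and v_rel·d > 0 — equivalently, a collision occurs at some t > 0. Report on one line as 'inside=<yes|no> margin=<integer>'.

d = (-7, 6),  |d|² = 85;  R = 2+2 = 4,  c = 85−4² = 69
v_rel = (12, -15),  |v_rel|² = 369;  v_rel·d = (12)·(-7) + (-15)·(6) = -174
369·t² + 348·t + 69 = 0  ⇒  m = (-174)² − 369·69 = 4815
m = 4815 > 0,  v_rel·d = -174 < 0  ⇒  outside

inside=no margin=4815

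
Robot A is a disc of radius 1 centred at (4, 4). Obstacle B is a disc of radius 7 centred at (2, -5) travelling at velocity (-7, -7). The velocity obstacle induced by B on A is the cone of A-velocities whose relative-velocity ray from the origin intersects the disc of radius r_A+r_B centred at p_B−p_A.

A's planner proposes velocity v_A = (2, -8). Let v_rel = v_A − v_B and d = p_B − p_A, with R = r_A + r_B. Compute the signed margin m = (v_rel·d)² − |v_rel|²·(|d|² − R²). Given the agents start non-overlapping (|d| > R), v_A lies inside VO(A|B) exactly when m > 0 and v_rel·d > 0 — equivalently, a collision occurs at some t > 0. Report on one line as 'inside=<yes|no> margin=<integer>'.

d = (-2, -9),  |d|² = 85;  R = 1+7 = 8,  c = 85−8² = 21
v_rel = (9, -1),  |v_rel|² = 82;  v_rel·d = (9)·(-2) + (-1)·(-9) = -9
82·t² + 18·t + 21 = 0  ⇒  m = (-9)² − 82·21 = -1641
m = -1641 < 0,  v_rel·d = -9 < 0  ⇒  outside

inside=no margin=-1641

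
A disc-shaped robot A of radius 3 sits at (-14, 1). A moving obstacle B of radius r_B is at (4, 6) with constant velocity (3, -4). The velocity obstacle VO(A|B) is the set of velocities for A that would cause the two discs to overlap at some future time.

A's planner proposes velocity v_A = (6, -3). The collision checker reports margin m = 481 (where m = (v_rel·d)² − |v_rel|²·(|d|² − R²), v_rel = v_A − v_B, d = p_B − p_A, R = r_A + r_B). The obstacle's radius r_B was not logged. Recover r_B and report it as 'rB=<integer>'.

m = 481
d = (18, 5);  v_rel = (3, 1),  |v_rel|² = 10
v_rel×d = (3)·(5) − (1)·(18) = -3
since m = R²·10 − (-3)²:  R² = (9 + 481) / 10 = 49
R = √49 = 7  ⇒  r_B = 7 − 3 = 4

rB=4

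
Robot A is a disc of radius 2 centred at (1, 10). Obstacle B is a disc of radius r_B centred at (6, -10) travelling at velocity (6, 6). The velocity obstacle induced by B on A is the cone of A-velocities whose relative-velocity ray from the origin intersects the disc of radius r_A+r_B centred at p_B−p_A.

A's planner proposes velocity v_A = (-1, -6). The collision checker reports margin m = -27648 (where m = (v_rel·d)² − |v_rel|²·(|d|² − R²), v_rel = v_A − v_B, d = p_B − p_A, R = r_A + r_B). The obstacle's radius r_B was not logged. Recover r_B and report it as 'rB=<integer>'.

m = -27648
d = (5, -20);  v_rel = (-7, -12),  |v_rel|² = 193
v_rel×d = (-7)·(-20) − (-12)·(5) = 200
since m = R²·193 − 200²:  R² = (40000 + -27648) / 193 = 64
R = √64 = 8  ⇒  r_B = 8 − 2 = 6

rB=6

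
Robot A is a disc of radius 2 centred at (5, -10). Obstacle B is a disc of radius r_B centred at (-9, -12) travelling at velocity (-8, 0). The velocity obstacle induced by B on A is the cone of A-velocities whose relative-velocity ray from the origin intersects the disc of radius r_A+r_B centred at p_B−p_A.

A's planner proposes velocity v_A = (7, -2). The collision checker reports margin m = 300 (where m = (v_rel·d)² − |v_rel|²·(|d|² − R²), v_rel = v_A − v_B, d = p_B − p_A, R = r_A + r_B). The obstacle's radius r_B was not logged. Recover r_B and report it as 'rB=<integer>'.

m = 300
d = (-14, -2);  v_rel = (15, -2),  |v_rel|² = 229
v_rel×d = (15)·(-2) − (-2)·(-14) = -58
since m = R²·229 − (-58)²:  R² = (3364 + 300) / 229 = 16
R = √16 = 4  ⇒  r_B = 4 − 2 = 2

rB=2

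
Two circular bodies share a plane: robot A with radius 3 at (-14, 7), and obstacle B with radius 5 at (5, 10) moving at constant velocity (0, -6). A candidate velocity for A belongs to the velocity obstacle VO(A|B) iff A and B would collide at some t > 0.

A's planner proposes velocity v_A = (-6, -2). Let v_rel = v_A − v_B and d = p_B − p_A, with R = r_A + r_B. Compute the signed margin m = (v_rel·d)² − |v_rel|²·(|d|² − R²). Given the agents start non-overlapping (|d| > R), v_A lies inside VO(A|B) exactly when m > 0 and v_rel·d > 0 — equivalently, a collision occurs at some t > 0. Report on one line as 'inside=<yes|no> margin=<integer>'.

d = (19, 3),  |d|² = 370;  R = 3+5 = 8,  c = 370−8² = 306
v_rel = (-6, 4),  |v_rel|² = 52;  v_rel·d = (-6)·(19) + (4)·(3) = -102
52·t² + 204·t + 306 = 0  ⇒  m = (-102)² − 52·306 = -5508
m = -5508 < 0,  v_rel·d = -102 < 0  ⇒  outside

inside=no margin=-5508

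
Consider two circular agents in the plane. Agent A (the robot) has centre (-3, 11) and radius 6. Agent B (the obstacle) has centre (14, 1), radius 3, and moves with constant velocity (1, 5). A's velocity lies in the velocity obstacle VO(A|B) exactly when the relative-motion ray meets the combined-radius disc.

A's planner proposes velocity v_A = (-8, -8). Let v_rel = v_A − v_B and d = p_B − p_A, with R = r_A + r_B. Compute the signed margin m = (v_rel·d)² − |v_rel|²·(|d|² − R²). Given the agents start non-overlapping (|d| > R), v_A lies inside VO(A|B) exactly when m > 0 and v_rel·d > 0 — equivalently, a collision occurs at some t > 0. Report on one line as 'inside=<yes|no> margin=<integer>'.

d = (17, -10),  |d|² = 389;  R = 6+3 = 9,  c = 389−9² = 308
v_rel = (-9, -13),  |v_rel|² = 250;  v_rel·d = (-9)·(17) + (-13)·(-10) = -23
250·t² + 46·t + 308 = 0  ⇒  m = (-23)² − 250·308 = -76471
m = -76471 < 0,  v_rel·d = -23 < 0  ⇒  outside

inside=no margin=-76471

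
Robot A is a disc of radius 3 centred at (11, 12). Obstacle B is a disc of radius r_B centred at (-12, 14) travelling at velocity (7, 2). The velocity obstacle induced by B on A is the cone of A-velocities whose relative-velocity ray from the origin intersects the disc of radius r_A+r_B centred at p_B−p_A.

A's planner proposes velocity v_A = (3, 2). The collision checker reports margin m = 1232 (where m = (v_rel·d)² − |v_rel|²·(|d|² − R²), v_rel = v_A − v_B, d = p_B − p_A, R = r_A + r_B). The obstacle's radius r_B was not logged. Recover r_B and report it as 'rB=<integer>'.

m = 1232
d = (-23, 2);  v_rel = (-4, 0),  |v_rel|² = 16
v_rel×d = (-4)·(2) − (0)·(-23) = -8
since m = R²·16 − (-8)²:  R² = (64 + 1232) / 16 = 81
R = √81 = 9  ⇒  r_B = 9 − 3 = 6

rB=6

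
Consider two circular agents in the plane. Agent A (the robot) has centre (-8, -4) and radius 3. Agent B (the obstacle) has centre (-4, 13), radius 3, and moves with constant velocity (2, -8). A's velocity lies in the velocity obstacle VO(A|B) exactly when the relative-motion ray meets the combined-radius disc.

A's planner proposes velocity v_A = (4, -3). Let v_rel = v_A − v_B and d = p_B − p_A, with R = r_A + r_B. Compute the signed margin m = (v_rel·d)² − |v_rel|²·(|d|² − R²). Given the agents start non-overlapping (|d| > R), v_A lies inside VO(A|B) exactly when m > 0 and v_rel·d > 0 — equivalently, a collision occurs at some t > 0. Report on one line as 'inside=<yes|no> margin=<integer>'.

d = (4, 17),  |d|² = 305;  R = 3+3 = 6,  c = 305−6² = 269
v_rel = (2, 5),  |v_rel|² = 29;  v_rel·d = (2)·(4) + (5)·(17) = 93
29·t² − 186·t + 269 = 0  ⇒  m = 93² − 29·269 = 848
m = 848 > 0,  v_rel·d = 93 > 0  ⇒  inside

inside=yes margin=848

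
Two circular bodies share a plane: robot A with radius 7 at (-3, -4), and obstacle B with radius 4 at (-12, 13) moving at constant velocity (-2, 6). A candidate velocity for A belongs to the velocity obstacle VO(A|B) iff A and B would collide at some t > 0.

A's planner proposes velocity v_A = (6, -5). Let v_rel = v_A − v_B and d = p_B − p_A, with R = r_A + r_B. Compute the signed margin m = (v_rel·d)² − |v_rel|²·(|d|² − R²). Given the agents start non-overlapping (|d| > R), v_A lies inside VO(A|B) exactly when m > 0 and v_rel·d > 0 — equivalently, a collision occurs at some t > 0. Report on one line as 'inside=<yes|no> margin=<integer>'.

d = (-9, 17),  |d|² = 370;  R = 7+4 = 11,  c = 370−11² = 249
v_rel = (8, -11),  |v_rel|² = 185;  v_rel·d = (8)·(-9) + (-11)·(17) = -259
185·t² + 518·t + 249 = 0  ⇒  m = (-259)² − 185·249 = 21016
m = 21016 > 0,  v_rel·d = -259 < 0  ⇒  outside

inside=no margin=21016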